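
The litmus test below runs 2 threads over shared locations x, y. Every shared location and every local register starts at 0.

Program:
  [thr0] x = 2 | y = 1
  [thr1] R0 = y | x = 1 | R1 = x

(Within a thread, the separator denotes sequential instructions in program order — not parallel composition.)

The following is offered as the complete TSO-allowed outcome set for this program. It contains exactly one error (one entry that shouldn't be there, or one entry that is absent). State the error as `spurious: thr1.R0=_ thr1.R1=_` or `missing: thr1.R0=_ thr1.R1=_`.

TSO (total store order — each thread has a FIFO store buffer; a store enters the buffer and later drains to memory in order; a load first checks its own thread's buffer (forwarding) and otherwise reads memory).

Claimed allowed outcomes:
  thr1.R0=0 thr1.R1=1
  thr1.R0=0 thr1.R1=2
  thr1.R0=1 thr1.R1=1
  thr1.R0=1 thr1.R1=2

outcome vector order: (thr1.R0,thr1.R1)
TSO (3): <0 1> <0 2> <1 1>
claimed∖TSO = {<1 2>}

spurious: thr1.R0=1 thr1.R1=2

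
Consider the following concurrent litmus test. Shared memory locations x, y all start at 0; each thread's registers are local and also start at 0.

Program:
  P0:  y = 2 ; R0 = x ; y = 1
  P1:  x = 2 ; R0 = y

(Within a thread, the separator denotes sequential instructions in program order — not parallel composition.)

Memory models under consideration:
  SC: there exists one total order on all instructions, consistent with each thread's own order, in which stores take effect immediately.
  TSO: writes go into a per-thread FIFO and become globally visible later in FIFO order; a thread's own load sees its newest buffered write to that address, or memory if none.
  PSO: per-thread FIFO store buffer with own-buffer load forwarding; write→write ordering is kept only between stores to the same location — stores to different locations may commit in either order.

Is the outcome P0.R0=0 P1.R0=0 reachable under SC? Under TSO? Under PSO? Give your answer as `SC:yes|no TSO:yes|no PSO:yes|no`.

outcome vector order: (P0.R0,P1.R0)
under SC → 0/1, 0/2, 2/0, 2/1, 2/2
under TSO → 0/0, 0/1, 0/2, 2/0, 2/1, 2/2
under PSO → 0/0, 0/1, 0/2, 2/0, 2/1, 2/2
target 0/0 ∈ {TSO,PSO}

SC:no TSO:yes PSO:yes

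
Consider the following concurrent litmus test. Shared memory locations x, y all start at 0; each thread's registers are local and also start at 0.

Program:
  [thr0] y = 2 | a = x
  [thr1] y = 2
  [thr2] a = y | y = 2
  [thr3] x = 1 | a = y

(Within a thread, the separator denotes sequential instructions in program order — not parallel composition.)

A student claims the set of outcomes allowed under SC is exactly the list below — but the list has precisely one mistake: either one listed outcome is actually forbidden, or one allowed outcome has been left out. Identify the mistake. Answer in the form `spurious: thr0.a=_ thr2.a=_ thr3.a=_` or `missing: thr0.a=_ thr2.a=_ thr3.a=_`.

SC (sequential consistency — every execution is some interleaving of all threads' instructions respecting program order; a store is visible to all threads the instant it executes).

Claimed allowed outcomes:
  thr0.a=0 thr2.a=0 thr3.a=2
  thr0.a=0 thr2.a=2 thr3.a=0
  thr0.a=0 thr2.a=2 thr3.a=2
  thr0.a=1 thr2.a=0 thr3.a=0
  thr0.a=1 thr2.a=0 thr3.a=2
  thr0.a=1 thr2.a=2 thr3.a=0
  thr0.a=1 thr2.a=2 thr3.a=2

spurious: thr0.a=0 thr2.a=2 thr3.a=0

outcome vector order: (thr0.a,thr2.a,thr3.a)
SC (6): <0 0 2> <0 2 2> <1 0 0> <1 0 2> <1 2 0> <1 2 2>
claimed∖SC = {<0 2 0>}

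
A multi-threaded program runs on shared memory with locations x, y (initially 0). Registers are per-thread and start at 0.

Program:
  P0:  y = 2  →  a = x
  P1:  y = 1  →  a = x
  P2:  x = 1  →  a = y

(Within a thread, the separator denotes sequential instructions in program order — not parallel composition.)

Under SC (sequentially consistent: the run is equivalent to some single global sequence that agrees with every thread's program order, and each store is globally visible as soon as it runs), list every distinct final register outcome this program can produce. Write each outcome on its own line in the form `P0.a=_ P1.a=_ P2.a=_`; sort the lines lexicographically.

P0.a=0 P1.a=0 P2.a=1
P0.a=0 P1.a=0 P2.a=2
P0.a=0 P1.a=1 P2.a=1
P0.a=0 P1.a=1 P2.a=2
P0.a=1 P1.a=0 P2.a=1
P0.a=1 P1.a=0 P2.a=2
P0.a=1 P1.a=1 P2.a=0
P0.a=1 P1.a=1 P2.a=1
P0.a=1 P1.a=1 P2.a=2

outcome vector order: (P0.a,P1.a,P2.a)
|SC outcomes| = 9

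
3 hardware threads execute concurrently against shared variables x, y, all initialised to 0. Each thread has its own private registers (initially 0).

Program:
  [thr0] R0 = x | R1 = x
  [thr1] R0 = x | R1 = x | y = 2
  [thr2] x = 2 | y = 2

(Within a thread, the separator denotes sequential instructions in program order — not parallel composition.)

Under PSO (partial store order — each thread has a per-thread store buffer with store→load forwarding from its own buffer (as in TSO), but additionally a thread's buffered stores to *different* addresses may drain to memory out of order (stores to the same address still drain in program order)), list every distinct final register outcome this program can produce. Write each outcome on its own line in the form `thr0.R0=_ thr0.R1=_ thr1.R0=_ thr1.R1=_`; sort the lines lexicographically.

outcome vector order: (thr0.R0,thr0.R1,thr1.R0,thr1.R1)
|PSO outcomes| = 9

thr0.R0=0 thr0.R1=0 thr1.R0=0 thr1.R1=0
thr0.R0=0 thr0.R1=0 thr1.R0=0 thr1.R1=2
thr0.R0=0 thr0.R1=0 thr1.R0=2 thr1.R1=2
thr0.R0=0 thr0.R1=2 thr1.R0=0 thr1.R1=0
thr0.R0=0 thr0.R1=2 thr1.R0=0 thr1.R1=2
thr0.R0=0 thr0.R1=2 thr1.R0=2 thr1.R1=2
thr0.R0=2 thr0.R1=2 thr1.R0=0 thr1.R1=0
thr0.R0=2 thr0.R1=2 thr1.R0=0 thr1.R1=2
thr0.R0=2 thr0.R1=2 thr1.R0=2 thr1.R1=2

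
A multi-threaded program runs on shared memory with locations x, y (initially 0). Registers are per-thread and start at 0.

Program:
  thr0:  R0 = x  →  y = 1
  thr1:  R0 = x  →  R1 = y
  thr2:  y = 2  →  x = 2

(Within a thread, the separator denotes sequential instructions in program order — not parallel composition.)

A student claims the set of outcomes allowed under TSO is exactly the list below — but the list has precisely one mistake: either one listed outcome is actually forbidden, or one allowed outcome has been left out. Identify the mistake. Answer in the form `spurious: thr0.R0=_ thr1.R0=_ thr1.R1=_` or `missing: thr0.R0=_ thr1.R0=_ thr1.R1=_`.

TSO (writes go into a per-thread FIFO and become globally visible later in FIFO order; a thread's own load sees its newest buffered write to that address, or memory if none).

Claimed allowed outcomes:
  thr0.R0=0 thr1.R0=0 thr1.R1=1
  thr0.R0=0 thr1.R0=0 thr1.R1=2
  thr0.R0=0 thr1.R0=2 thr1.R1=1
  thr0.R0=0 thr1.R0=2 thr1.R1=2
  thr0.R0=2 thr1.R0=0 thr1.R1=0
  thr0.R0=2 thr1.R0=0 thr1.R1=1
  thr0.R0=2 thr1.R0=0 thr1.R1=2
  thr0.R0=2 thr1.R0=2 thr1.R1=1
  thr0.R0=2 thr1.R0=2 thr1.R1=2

outcome vector order: (thr0.R0,thr1.R0,thr1.R1)
under TSO → 0/0/0 0/0/1 0/0/2 0/2/1 0/2/2 2/0/0 2/0/1 2/0/2 2/2/1 2/2/2
TSO∖claimed = {0/0/0}

missing: thr0.R0=0 thr1.R0=0 thr1.R1=0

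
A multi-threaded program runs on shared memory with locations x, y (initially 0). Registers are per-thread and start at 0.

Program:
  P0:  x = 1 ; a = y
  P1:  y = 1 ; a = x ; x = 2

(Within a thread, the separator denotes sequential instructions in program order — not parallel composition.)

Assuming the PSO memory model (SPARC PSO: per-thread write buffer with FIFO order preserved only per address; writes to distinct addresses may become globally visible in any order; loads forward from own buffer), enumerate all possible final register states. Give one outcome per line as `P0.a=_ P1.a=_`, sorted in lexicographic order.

outcome vector order: (P0.a,P1.a)
|PSO outcomes| = 4

P0.a=0 P1.a=0
P0.a=0 P1.a=1
P0.a=1 P1.a=0
P0.a=1 P1.a=1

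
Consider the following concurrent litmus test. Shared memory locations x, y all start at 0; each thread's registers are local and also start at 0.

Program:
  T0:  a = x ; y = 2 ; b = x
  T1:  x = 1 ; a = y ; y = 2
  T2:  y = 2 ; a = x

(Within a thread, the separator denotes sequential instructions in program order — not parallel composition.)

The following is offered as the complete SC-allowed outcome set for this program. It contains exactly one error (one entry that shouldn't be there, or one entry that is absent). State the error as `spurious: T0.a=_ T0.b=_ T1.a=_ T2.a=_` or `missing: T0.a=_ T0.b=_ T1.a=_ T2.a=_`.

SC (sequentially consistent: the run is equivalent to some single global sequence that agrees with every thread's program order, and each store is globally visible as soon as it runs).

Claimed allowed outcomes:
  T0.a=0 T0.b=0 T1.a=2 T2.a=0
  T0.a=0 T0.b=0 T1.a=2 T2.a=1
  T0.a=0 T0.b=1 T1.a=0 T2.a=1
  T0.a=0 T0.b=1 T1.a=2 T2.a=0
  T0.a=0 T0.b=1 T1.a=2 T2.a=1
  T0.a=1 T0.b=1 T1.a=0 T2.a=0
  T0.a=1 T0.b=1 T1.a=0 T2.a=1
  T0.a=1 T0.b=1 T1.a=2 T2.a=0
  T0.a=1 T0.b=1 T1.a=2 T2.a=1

spurious: T0.a=1 T0.b=1 T1.a=0 T2.a=0

outcome vector order: (T0.a,T0.b,T1.a,T2.a)
SC (8): 0020, 0021, 0101, 0120, 0121, 1101, 1120, 1121
claimed∖SC = {1100}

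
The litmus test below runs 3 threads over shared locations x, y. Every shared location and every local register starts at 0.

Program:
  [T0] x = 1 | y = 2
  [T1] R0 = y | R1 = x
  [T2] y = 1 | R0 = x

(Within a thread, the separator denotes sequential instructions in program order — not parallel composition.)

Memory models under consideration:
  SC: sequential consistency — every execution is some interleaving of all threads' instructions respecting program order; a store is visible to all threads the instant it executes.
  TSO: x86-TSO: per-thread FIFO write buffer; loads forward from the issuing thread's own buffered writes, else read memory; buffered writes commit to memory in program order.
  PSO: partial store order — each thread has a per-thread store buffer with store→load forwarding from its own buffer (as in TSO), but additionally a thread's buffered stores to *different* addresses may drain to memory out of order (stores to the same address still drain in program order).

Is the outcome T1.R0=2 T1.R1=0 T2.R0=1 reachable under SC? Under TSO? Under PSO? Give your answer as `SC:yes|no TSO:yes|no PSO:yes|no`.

outcome vector order: (T1.R0,T1.R1,T2.R0)
[SC] allowed = {000, 001, 010, 011, 100, 101, 110, 111, 210, 211}
[TSO] allowed = {000, 001, 010, 011, 100, 101, 110, 111, 210, 211}
[PSO] allowed = {000, 001, 010, 011, 100, 101, 110, 111, 200, 201, 210, 211}
target 201 ∈ {PSO}

SC:no TSO:no PSO:yes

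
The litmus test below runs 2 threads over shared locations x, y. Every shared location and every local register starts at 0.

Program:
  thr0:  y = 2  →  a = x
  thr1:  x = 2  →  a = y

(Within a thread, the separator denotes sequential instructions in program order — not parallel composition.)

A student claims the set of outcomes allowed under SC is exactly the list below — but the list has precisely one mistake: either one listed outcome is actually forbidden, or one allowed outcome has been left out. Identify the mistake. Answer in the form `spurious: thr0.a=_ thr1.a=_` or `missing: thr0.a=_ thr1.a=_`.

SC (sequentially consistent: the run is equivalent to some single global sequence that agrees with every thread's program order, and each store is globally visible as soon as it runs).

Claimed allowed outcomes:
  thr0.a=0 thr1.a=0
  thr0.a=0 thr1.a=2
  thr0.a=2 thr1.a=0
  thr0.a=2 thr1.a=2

spurious: thr0.a=0 thr1.a=0

outcome vector order: (thr0.a,thr1.a)
SC (3): (0,2); (2,0); (2,2)
claimed∖SC = {(0,0)}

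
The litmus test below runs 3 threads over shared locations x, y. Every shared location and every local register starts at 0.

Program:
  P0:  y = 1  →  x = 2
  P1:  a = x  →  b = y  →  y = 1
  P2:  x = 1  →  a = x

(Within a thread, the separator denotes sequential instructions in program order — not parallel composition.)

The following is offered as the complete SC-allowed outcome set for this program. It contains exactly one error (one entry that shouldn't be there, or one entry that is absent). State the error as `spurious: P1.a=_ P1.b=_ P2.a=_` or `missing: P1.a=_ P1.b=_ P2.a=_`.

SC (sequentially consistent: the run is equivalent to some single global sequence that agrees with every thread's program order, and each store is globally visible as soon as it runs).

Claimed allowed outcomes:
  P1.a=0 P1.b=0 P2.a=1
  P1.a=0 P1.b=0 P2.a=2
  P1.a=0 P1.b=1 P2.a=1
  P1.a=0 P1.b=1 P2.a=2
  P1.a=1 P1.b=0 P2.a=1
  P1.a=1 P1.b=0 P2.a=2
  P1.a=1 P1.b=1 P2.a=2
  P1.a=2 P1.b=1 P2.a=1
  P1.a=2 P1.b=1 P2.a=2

outcome vector order: (P1.a,P1.b,P2.a)
under SC → 0/0/1; 0/0/2; 0/1/1; 0/1/2; 1/0/1; 1/0/2; 1/1/1; 1/1/2; 2/1/1; 2/1/2
SC∖claimed = {1/1/1}

missing: P1.a=1 P1.b=1 P2.a=1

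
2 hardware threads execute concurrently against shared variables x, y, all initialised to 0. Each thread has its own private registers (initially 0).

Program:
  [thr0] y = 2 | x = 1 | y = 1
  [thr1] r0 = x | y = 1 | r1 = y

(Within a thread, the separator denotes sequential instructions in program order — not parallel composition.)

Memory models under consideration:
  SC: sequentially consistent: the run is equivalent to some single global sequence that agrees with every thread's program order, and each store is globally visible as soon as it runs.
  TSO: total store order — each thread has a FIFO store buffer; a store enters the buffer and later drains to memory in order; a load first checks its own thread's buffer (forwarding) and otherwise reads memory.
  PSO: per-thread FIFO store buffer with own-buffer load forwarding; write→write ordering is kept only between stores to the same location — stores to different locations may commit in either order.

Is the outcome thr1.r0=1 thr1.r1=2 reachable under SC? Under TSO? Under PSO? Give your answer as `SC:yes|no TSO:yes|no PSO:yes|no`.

outcome vector order: (thr1.r0,thr1.r1)
SC (3): 0/1, 0/2, 1/1
TSO (3): 0/1, 0/2, 1/1
PSO (4): 0/1, 0/2, 1/1, 1/2
target 1/2 ∈ {PSO}

SC:no TSO:no PSO:yes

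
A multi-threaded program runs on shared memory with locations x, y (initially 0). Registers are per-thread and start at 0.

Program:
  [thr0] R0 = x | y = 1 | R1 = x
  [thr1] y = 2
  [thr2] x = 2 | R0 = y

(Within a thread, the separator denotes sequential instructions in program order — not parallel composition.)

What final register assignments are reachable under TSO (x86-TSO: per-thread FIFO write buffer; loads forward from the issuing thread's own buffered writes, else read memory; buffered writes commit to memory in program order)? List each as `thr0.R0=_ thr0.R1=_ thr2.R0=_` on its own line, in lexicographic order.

outcome vector order: (thr0.R0,thr0.R1,thr2.R0)
|TSO outcomes| = 9

thr0.R0=0 thr0.R1=0 thr2.R0=0
thr0.R0=0 thr0.R1=0 thr2.R0=1
thr0.R0=0 thr0.R1=0 thr2.R0=2
thr0.R0=0 thr0.R1=2 thr2.R0=0
thr0.R0=0 thr0.R1=2 thr2.R0=1
thr0.R0=0 thr0.R1=2 thr2.R0=2
thr0.R0=2 thr0.R1=2 thr2.R0=0
thr0.R0=2 thr0.R1=2 thr2.R0=1
thr0.R0=2 thr0.R1=2 thr2.R0=2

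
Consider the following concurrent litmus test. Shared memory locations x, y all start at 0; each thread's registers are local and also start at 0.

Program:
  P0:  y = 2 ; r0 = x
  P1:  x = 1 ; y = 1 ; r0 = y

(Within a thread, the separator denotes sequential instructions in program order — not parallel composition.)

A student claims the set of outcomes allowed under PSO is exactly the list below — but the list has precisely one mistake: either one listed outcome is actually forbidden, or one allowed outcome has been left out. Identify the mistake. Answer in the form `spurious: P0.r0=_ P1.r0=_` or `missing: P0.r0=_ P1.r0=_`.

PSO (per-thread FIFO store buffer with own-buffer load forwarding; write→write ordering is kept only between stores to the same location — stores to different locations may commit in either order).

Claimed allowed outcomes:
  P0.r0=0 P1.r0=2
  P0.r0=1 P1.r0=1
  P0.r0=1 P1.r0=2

missing: P0.r0=0 P1.r0=1

outcome vector order: (P0.r0,P1.r0)
PSO (4): <0 1>, <0 2>, <1 1>, <1 2>
PSO∖claimed = {<0 1>}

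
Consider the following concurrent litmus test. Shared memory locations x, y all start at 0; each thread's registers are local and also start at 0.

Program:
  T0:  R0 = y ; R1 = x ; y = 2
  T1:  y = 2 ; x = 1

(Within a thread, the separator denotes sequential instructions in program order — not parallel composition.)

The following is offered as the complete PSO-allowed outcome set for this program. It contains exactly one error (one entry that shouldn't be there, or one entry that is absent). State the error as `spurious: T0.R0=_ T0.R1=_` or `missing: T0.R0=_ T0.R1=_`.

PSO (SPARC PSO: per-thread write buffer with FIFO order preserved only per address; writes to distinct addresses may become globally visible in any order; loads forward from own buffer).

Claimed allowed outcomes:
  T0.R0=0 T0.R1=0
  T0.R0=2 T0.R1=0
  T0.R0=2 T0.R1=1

missing: T0.R0=0 T0.R1=1

outcome vector order: (T0.R0,T0.R1)
PSO: 4 outcomes — {(0,0); (0,1); (2,0); (2,1)}
PSO∖claimed = {(0,1)}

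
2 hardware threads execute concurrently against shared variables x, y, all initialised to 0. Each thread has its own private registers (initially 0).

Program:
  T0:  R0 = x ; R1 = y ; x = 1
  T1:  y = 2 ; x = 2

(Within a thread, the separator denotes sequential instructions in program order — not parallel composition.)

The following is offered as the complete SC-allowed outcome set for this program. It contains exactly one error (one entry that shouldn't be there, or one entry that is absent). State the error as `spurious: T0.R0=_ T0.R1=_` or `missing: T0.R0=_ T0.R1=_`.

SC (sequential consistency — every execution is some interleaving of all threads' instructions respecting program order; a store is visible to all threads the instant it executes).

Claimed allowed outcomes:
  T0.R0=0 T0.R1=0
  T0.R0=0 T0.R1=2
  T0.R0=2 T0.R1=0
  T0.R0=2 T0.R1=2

spurious: T0.R0=2 T0.R1=0

outcome vector order: (T0.R0,T0.R1)
SC (3): (0,0) (0,2) (2,2)
claimed∖SC = {(2,0)}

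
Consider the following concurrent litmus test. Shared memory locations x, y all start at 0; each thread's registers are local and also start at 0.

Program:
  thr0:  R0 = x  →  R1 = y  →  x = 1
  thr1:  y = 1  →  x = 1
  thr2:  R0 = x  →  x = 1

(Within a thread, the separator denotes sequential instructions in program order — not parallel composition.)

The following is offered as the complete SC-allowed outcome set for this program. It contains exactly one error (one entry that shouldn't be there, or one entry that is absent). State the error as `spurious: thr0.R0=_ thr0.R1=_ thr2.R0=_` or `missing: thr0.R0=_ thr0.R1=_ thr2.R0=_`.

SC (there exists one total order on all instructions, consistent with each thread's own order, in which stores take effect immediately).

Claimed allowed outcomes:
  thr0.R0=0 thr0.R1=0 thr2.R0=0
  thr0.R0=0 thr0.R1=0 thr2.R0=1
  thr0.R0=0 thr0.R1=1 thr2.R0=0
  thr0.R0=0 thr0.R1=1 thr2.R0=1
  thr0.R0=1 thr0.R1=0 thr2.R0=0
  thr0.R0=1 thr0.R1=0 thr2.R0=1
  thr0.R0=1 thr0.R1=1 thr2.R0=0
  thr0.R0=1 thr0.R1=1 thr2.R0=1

spurious: thr0.R0=1 thr0.R1=0 thr2.R0=1

outcome vector order: (thr0.R0,thr0.R1,thr2.R0)
under SC → 0/0/0 0/0/1 0/1/0 0/1/1 1/0/0 1/1/0 1/1/1
claimed∖SC = {1/0/1}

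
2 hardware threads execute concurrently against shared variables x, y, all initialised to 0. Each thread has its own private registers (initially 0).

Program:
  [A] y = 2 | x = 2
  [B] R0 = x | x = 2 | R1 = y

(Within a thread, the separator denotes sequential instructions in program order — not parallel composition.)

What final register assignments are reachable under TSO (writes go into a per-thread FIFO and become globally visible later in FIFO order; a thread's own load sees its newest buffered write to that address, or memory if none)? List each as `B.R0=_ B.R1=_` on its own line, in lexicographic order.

B.R0=0 B.R1=0
B.R0=0 B.R1=2
B.R0=2 B.R1=2

outcome vector order: (B.R0,B.R1)
|TSO outcomes| = 3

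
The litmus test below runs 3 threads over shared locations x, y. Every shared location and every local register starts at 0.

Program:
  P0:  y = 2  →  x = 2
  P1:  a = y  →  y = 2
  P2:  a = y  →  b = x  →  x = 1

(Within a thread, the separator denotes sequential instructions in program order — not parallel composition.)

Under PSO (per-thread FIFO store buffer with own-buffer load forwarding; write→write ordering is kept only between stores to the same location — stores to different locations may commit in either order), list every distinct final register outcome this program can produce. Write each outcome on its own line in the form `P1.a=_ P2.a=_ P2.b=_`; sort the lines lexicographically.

P1.a=0 P2.a=0 P2.b=0
P1.a=0 P2.a=0 P2.b=2
P1.a=0 P2.a=2 P2.b=0
P1.a=0 P2.a=2 P2.b=2
P1.a=2 P2.a=0 P2.b=0
P1.a=2 P2.a=0 P2.b=2
P1.a=2 P2.a=2 P2.b=0
P1.a=2 P2.a=2 P2.b=2

outcome vector order: (P1.a,P2.a,P2.b)
|PSO outcomes| = 8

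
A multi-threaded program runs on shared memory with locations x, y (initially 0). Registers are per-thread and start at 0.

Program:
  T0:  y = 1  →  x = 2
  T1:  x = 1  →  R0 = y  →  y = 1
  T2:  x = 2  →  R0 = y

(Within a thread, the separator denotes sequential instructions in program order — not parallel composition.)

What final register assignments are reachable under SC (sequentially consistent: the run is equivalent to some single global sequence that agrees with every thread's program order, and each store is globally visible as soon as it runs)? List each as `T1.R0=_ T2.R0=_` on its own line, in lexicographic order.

T1.R0=0 T2.R0=0
T1.R0=0 T2.R0=1
T1.R0=1 T2.R0=0
T1.R0=1 T2.R0=1

outcome vector order: (T1.R0,T2.R0)
|SC outcomes| = 4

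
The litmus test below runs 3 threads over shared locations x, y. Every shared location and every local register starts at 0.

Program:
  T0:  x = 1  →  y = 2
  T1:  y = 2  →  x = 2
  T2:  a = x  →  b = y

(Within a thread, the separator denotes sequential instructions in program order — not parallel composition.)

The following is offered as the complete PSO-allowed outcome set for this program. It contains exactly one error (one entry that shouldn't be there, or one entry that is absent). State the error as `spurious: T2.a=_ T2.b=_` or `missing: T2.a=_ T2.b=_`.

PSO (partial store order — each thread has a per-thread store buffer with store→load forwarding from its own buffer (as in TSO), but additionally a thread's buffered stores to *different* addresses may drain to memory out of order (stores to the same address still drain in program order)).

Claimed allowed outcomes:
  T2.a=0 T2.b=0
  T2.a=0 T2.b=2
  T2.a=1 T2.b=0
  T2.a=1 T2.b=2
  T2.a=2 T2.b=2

outcome vector order: (T2.a,T2.b)
[PSO] allowed = {(0,0), (0,2), (1,0), (1,2), (2,0), (2,2)}
PSO∖claimed = {(2,0)}

missing: T2.a=2 T2.b=0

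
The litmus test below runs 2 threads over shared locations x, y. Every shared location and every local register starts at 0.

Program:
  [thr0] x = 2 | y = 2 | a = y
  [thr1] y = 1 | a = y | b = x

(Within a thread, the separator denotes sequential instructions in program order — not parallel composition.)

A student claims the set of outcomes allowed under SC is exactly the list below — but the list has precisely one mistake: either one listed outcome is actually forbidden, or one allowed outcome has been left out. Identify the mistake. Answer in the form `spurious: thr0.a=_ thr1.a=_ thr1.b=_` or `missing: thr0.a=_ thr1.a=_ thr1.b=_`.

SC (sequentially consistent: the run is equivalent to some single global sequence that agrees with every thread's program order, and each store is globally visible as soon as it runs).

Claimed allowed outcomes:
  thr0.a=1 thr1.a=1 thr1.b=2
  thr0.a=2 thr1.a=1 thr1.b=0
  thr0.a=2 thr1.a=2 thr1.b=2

missing: thr0.a=2 thr1.a=1 thr1.b=2

outcome vector order: (thr0.a,thr1.a,thr1.b)
[SC] allowed = {(1,1,2); (2,1,0); (2,1,2); (2,2,2)}
SC∖claimed = {(2,1,2)}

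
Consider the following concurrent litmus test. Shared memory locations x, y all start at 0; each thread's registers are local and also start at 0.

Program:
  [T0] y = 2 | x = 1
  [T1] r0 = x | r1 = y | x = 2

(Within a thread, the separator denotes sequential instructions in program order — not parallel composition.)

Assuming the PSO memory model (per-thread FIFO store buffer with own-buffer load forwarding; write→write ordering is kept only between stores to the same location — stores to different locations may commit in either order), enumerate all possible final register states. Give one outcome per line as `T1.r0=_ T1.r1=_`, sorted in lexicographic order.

T1.r0=0 T1.r1=0
T1.r0=0 T1.r1=2
T1.r0=1 T1.r1=0
T1.r0=1 T1.r1=2

outcome vector order: (T1.r0,T1.r1)
|PSO outcomes| = 4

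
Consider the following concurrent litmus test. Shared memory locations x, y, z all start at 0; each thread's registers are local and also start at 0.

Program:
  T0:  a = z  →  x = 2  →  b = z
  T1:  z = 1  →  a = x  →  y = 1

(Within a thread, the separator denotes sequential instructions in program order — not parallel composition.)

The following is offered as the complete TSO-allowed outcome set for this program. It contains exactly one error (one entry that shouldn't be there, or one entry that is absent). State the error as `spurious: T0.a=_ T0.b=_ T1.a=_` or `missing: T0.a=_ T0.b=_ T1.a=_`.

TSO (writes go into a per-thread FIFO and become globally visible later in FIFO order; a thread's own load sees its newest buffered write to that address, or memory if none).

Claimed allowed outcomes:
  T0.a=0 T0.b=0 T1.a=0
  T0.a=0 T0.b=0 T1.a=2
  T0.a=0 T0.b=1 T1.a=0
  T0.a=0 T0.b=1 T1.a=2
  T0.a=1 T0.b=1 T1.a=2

outcome vector order: (T0.a,T0.b,T1.a)
TSO (6): 0/0/0; 0/0/2; 0/1/0; 0/1/2; 1/1/0; 1/1/2
TSO∖claimed = {1/1/0}

missing: T0.a=1 T0.b=1 T1.a=0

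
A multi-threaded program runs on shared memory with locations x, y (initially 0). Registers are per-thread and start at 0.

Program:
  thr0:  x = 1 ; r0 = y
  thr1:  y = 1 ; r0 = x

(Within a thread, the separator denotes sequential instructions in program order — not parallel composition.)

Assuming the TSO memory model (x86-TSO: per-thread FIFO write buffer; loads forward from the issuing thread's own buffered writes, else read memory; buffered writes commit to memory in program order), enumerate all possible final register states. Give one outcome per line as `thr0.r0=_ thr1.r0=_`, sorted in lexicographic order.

thr0.r0=0 thr1.r0=0
thr0.r0=0 thr1.r0=1
thr0.r0=1 thr1.r0=0
thr0.r0=1 thr1.r0=1

outcome vector order: (thr0.r0,thr1.r0)
|TSO outcomes| = 4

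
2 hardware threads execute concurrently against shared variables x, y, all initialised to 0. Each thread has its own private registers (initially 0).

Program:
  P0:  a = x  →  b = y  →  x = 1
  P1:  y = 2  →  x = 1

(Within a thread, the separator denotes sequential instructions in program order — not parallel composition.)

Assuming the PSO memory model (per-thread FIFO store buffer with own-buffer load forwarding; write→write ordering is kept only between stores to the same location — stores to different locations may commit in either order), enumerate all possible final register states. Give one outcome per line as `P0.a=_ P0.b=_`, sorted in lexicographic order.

outcome vector order: (P0.a,P0.b)
|PSO outcomes| = 4

P0.a=0 P0.b=0
P0.a=0 P0.b=2
P0.a=1 P0.b=0
P0.a=1 P0.b=2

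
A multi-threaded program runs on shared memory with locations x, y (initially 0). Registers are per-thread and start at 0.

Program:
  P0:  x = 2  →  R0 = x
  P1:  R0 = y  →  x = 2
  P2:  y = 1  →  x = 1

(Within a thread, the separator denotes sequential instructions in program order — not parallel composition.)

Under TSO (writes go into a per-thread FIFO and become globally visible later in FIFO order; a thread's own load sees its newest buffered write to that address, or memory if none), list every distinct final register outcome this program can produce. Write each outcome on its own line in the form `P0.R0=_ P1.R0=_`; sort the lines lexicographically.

P0.R0=1 P1.R0=0
P0.R0=1 P1.R0=1
P0.R0=2 P1.R0=0
P0.R0=2 P1.R0=1

outcome vector order: (P0.R0,P1.R0)
|TSO outcomes| = 4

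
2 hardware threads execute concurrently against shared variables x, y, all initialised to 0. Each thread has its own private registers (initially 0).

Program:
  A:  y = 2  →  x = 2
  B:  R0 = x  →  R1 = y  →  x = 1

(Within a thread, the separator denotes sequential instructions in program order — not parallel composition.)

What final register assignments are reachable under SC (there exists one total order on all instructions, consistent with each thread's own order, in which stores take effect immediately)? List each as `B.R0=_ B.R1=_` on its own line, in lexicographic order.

outcome vector order: (B.R0,B.R1)
|SC outcomes| = 3

B.R0=0 B.R1=0
B.R0=0 B.R1=2
B.R0=2 B.R1=2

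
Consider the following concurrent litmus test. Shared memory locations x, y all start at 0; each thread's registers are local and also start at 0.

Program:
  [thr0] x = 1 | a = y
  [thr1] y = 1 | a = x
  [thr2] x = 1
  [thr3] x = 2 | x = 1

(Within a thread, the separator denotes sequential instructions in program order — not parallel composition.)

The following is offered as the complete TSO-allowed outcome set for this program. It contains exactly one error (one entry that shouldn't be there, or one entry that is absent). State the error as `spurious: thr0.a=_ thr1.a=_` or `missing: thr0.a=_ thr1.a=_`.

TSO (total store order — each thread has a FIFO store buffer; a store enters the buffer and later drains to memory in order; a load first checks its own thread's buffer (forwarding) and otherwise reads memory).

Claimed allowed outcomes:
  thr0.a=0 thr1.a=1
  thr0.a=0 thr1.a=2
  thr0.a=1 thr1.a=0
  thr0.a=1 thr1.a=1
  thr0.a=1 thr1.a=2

missing: thr0.a=0 thr1.a=0

outcome vector order: (thr0.a,thr1.a)
under TSO → (0,0) (0,1) (0,2) (1,0) (1,1) (1,2)
TSO∖claimed = {(0,0)}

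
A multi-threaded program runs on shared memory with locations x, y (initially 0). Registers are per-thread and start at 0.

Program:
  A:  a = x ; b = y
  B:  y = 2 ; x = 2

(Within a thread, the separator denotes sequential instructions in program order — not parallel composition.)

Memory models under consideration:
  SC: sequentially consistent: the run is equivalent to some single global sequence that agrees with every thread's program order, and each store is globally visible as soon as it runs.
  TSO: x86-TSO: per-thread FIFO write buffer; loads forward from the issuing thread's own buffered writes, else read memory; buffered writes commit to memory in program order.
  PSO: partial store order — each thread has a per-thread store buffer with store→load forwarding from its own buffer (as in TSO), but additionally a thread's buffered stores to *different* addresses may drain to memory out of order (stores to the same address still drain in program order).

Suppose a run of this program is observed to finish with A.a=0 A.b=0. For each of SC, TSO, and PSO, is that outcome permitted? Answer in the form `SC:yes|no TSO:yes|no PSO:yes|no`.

outcome vector order: (A.a,A.b)
SC (3): <0 0> <0 2> <2 2>
TSO (3): <0 0> <0 2> <2 2>
PSO (4): <0 0> <0 2> <2 0> <2 2>
target <0 0> ∈ {SC,TSO,PSO}

SC:yes TSO:yes PSO:yes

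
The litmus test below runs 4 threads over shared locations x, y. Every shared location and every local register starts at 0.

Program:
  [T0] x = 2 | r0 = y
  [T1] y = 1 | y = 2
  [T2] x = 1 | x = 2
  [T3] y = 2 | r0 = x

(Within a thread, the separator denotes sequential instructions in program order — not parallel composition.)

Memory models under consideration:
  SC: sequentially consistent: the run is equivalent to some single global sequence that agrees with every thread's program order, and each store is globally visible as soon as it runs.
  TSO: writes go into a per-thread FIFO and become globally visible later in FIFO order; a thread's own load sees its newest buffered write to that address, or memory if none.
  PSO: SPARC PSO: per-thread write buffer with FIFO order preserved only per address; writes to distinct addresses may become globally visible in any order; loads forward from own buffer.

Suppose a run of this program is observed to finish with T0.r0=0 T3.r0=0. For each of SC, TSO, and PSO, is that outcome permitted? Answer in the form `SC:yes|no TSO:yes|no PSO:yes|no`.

SC:no TSO:yes PSO:yes

outcome vector order: (T0.r0,T3.r0)
under SC → <0 1>, <0 2>, <1 0>, <1 1>, <1 2>, <2 0>, <2 1>, <2 2>
under TSO → <0 0>, <0 1>, <0 2>, <1 0>, <1 1>, <1 2>, <2 0>, <2 1>, <2 2>
under PSO → <0 0>, <0 1>, <0 2>, <1 0>, <1 1>, <1 2>, <2 0>, <2 1>, <2 2>
target <0 0> ∈ {TSO,PSO}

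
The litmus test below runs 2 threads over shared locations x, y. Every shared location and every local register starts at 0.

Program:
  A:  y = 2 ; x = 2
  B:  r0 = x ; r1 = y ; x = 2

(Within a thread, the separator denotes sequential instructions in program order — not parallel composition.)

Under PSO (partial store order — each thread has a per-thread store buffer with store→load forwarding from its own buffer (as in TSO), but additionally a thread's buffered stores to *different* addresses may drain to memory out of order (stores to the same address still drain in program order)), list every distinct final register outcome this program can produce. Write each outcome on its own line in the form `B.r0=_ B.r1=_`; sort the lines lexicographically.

B.r0=0 B.r1=0
B.r0=0 B.r1=2
B.r0=2 B.r1=0
B.r0=2 B.r1=2

outcome vector order: (B.r0,B.r1)
|PSO outcomes| = 4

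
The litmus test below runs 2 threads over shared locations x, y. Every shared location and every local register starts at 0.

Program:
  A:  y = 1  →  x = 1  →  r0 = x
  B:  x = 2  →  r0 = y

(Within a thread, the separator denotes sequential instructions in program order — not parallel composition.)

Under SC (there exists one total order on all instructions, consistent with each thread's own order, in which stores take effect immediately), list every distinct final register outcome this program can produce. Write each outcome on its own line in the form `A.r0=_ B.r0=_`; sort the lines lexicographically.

A.r0=1 B.r0=0
A.r0=1 B.r0=1
A.r0=2 B.r0=1

outcome vector order: (A.r0,B.r0)
|SC outcomes| = 3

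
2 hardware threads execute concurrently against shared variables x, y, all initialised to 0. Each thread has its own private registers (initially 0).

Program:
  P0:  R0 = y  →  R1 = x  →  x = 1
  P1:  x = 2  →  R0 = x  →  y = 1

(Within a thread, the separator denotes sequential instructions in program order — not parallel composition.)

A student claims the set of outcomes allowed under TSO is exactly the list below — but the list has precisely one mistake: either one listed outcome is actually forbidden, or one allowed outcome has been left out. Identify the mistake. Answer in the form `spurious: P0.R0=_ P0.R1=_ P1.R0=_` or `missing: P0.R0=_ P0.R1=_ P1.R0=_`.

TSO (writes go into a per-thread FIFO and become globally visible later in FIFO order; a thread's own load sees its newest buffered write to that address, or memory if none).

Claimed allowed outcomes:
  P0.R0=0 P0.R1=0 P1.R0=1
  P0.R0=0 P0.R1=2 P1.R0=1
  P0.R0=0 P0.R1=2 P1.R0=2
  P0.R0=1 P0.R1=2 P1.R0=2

outcome vector order: (P0.R0,P0.R1,P1.R0)
[TSO] allowed = {001 002 021 022 122}
TSO∖claimed = {002}

missing: P0.R0=0 P0.R1=0 P1.R0=2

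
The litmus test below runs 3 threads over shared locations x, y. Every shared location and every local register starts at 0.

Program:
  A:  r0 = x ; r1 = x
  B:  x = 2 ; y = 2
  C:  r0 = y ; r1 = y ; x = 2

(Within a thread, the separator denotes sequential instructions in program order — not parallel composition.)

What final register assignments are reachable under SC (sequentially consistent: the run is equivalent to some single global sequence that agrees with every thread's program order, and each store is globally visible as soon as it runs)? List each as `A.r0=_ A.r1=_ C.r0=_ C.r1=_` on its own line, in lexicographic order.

A.r0=0 A.r1=0 C.r0=0 C.r1=0
A.r0=0 A.r1=0 C.r0=0 C.r1=2
A.r0=0 A.r1=0 C.r0=2 C.r1=2
A.r0=0 A.r1=2 C.r0=0 C.r1=0
A.r0=0 A.r1=2 C.r0=0 C.r1=2
A.r0=0 A.r1=2 C.r0=2 C.r1=2
A.r0=2 A.r1=2 C.r0=0 C.r1=0
A.r0=2 A.r1=2 C.r0=0 C.r1=2
A.r0=2 A.r1=2 C.r0=2 C.r1=2

outcome vector order: (A.r0,A.r1,C.r0,C.r1)
|SC outcomes| = 9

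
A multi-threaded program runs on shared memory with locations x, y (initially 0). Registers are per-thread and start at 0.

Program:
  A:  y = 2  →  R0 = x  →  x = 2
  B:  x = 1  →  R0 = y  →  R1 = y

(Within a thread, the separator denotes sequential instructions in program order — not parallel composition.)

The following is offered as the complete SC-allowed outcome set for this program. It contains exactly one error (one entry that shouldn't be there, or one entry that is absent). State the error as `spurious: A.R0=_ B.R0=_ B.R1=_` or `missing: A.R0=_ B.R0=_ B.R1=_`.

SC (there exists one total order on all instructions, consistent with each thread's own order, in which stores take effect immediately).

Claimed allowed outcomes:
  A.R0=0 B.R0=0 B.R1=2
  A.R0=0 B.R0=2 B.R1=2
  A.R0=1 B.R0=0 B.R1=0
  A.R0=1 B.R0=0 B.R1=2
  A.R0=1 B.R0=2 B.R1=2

spurious: A.R0=0 B.R0=0 B.R1=2

outcome vector order: (A.R0,B.R0,B.R1)
under SC → (0,2,2), (1,0,0), (1,0,2), (1,2,2)
claimed∖SC = {(0,0,2)}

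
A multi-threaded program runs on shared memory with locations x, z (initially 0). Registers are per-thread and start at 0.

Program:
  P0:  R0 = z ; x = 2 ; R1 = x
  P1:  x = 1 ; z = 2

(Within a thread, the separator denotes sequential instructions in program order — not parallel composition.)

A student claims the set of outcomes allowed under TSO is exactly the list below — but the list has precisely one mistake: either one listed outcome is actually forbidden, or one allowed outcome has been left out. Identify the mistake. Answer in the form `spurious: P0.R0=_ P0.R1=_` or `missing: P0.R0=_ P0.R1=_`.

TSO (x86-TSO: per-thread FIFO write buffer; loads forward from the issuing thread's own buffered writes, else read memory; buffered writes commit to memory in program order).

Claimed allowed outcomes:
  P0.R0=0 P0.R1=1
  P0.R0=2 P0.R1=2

missing: P0.R0=0 P0.R1=2

outcome vector order: (P0.R0,P0.R1)
TSO (3): <0 1>, <0 2>, <2 2>
TSO∖claimed = {<0 2>}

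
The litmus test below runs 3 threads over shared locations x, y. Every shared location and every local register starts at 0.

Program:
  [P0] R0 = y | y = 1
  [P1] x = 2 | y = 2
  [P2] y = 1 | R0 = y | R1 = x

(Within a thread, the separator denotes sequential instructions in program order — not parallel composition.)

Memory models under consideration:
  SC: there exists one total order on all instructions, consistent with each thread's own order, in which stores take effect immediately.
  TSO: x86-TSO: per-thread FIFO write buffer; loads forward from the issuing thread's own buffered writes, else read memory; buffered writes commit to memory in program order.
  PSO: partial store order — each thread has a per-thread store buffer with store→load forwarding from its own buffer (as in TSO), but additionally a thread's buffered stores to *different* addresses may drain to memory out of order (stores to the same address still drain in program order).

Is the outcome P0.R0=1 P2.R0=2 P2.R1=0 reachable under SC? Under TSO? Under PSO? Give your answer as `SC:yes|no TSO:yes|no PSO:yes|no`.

outcome vector order: (P0.R0,P2.R0,P2.R1)
SC: 9 outcomes — {010 012 022 110 112 122 210 212 222}
TSO: 9 outcomes — {010 012 022 110 112 122 210 212 222}
PSO: 12 outcomes — {010 012 020 022 110 112 120 122 210 212 220 222}
target 120 ∈ {PSO}

SC:no TSO:no PSO:yes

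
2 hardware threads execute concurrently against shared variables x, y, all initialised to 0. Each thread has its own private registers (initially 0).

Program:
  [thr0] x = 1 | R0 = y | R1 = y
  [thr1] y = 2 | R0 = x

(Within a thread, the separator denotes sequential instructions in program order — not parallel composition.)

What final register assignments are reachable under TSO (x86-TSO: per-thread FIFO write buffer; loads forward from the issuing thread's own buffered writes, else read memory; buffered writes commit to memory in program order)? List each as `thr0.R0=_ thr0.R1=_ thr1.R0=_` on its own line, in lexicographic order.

thr0.R0=0 thr0.R1=0 thr1.R0=0
thr0.R0=0 thr0.R1=0 thr1.R0=1
thr0.R0=0 thr0.R1=2 thr1.R0=0
thr0.R0=0 thr0.R1=2 thr1.R0=1
thr0.R0=2 thr0.R1=2 thr1.R0=0
thr0.R0=2 thr0.R1=2 thr1.R0=1

outcome vector order: (thr0.R0,thr0.R1,thr1.R0)
|TSO outcomes| = 6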